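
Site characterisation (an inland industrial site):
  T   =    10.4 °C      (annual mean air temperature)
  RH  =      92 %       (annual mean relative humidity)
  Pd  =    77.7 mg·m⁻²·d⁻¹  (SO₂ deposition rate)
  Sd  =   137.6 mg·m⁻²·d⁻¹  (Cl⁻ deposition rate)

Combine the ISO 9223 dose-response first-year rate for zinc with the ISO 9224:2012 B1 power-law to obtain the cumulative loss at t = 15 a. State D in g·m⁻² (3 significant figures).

D(15) = 473 g·m⁻²

zinc: T>10 °C ⇒ hinge -0.071·(10.4−10) = -0.0284
  SO₂ term: 0.0129·77.7^0.44·exp(0.046·92-0.0284) = 5.861
  Cl⁻ term: 0.0175·137.6^0.57·exp(0.008·92+0.085·10.4) = 1.464
  sum: 5.861 + 1.464 → r_corr = 7.325 μm/a
ISO 9224: D(t) = r_corr · t^b with b = 0.813 (zinc, B1)
  D(15) = 7.325 × 15^0.813 = 7.325 × 9.04 = 66.22 μm
  Mass loss = 66.22 μm × 7.14 g/cm³ = 472.8 g·m⁻²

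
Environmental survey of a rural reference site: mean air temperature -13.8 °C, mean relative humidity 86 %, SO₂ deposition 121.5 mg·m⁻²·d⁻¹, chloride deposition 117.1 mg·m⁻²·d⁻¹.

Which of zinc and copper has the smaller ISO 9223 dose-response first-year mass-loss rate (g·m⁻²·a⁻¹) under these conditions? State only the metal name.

zinc: f(T) = +0.038·(T−10) [T≤10 °C] = -0.9044
  Pd branch = 0.0129·Pd^0.44·e^(0.046·RH+f) = 2.255 μm/a
  Cl⁻ term: 0.0175·117.1^0.57·exp(0.008·86+0.085·-13.8) = 0.1627
  r_corr = 2.255 + 0.1627 = 2.417 μm/a
  mass loss = 2.417 μm/a × 7.14 g/cm³ = 17.26 g·m⁻²·a⁻¹
copper: T≤10 °C ⇒ hinge +0.126·(-13.8−10) = -2.9988
  SO₂ term: 0.0053·121.5^0.26·exp(0.059·86-2.9988) = 0.1471
  Cl⁻ term: 0.01025·117.1^0.27·exp(0.036·86+0.049·-13.8) = 0.417
  r_corr = 0.1471 + 0.417 = 0.5641 μm/a
  mass loss = 0.5641 μm/a × 8.96 g/cm³ = 5.054 g·m⁻²·a⁻¹
Ordering by g·m⁻²·a⁻¹: zinc (17.3) > copper (5.05)

copper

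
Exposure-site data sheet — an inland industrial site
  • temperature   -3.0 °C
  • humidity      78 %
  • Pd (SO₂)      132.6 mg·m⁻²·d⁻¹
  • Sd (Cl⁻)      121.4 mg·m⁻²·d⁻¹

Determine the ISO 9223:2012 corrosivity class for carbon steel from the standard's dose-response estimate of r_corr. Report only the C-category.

carbon steel: f(T) = +0.150·(T−10) [T≤10 °C] = -1.9500
  SO₂ term: 1.77·132.6^0.52·exp(0.02·78-1.9500) = 15.22
  Sd branch = 0.102·Sd^0.62·e^(0.033·RH+0.04·T) = 23.26 μm/a
  r_corr = 15.22 + 23.26 = 38.47 μm/a
Category bounds: 25…50 μm/a bracket r_corr ⇒ C3

C3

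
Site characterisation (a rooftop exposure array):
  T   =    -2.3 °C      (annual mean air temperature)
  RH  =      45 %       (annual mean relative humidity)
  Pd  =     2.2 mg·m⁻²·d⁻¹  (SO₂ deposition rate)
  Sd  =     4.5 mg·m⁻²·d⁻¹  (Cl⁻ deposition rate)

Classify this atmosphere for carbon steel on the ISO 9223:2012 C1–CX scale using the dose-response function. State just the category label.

carbon steel: f(T) = +0.150·(T−10) [T≤10 °C] = -1.8450
  SO₂ term: 1.77·2.2^0.52·exp(0.02·45-1.8450) = 1.037
  Sd branch = 0.102·Sd^0.62·e^(0.033·RH+0.04·T) = 1.044 μm/a
  sum: 1.037 + 1.044 → r_corr = 2.08 μm/a
ISO 9223 Table 2 (carbon steel): 1.3 < 2.08 ≤ 25 μm/a ⇒ C2

C2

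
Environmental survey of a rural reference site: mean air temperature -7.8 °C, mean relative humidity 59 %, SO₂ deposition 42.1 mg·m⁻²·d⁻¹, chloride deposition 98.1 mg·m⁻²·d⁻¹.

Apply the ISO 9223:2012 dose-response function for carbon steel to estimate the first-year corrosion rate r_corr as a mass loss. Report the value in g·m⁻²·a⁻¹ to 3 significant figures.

carbon steel: f(T) = +0.150·(T−10) [T≤10 °C] = -2.6700
  Pd branch = 1.77·Pd^0.52·e^(0.02·RH+f) = 2.789 μm/a
  Cl⁻ term: 0.102·98.1^0.62·exp(0.033·59+0.04·-7.8) = 8.985
  sum: 2.789 + 8.985 → r_corr = 11.77 μm/a
Convert to mass loss: 11.77 μm/a × 7.85 g/cm³ = 92.43 g·m⁻²·a⁻¹

r_corr = 92.4 g·m⁻²·a⁻¹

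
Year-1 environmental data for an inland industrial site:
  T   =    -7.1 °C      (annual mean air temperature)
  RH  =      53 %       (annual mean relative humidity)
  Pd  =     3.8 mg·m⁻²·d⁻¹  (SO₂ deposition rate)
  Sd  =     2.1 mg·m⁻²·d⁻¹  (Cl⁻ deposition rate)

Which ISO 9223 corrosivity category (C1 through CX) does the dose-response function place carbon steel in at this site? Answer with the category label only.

carbon steel: f(T) = +0.150·(T−10) [T≤10 °C] = -2.5650
  sulphur-dioxide contribution → 0.7868 μm/a
  chloride contribution → 0.6992 μm/a
  total first-year rate 1.486 μm/a
1.49 μm/a falls in (1.3, 25] for carbon steel → category C2

C2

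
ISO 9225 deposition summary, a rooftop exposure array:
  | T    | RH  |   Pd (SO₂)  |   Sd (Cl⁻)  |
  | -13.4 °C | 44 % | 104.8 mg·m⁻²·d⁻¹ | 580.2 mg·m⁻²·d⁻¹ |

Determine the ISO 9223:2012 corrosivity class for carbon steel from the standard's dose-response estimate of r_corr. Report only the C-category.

C2

carbon steel: T≤10 °C ⇒ hinge +0.150·(-13.4−10) = -3.5100
  Pd branch = 1.77·Pd^0.52·e^(0.02·RH+f) = 1.433 μm/a
  Cl⁻ term: 0.102·580.2^0.62·exp(0.033·44+0.04·-13.4) = 13.18
  r_corr = 1.433 + 13.18 = 14.61 μm/a
Category bounds: 1.3…25 μm/a bracket r_corr ⇒ C2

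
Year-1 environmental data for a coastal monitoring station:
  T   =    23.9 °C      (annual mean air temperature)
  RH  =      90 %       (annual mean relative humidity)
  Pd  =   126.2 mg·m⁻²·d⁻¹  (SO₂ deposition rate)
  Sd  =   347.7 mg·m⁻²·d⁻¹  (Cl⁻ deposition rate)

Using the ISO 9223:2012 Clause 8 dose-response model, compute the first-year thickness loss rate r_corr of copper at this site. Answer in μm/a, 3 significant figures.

copper: f(T) = -0.080·(T−10) [T>10 °C] = -1.1120
  SO₂ term: 0.0053·126.2^0.26·exp(0.059·90-1.1120) = 1.241
  Sd branch = 0.01025·Sd^0.27·e^(0.036·RH+0.049·T) = 4.098 μm/a
  r_corr = 1.241 + 4.098 = 5.339 μm/a

r_corr = 5.34 μm/a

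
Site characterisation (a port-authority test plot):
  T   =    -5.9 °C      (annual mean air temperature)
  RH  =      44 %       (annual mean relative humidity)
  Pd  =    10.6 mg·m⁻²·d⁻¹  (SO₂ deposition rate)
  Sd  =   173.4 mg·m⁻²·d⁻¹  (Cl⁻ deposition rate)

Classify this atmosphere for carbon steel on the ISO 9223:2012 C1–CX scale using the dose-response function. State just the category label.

C2

carbon steel: T≤10 °C ⇒ hinge +0.150·(-5.9−10) = -2.3850
  sulphur-dioxide contribution → 1.341 μm/a
  chloride contribution → 8.412 μm/a
  ⇒ r_corr(carbon steel) = 9.754 μm/a
Category bounds: 1.3…25 μm/a bracket r_corr ⇒ C2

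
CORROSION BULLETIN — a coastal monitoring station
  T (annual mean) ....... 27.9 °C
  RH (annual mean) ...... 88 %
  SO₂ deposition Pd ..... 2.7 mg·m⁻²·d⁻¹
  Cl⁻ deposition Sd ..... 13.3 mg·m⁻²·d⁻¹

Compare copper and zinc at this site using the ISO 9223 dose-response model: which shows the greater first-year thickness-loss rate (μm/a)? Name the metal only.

copper

copper: f(T) = -0.080·(T−10) [T>10 °C] = -1.4320
  sulphur-dioxide contribution → 0.2947 μm/a
  chloride contribution → 1.922 μm/a
  total first-year rate 2.217 μm/a
zinc: T>10 °C ⇒ hinge -0.071·(27.9−10) = -1.2709
  sulphur-dioxide contribution → 0.321 μm/a
  chloride contribution → 1.657 μm/a
  total first-year rate 1.978 μm/a
Ordering by μm/a: copper (2.22) > zinc (1.98)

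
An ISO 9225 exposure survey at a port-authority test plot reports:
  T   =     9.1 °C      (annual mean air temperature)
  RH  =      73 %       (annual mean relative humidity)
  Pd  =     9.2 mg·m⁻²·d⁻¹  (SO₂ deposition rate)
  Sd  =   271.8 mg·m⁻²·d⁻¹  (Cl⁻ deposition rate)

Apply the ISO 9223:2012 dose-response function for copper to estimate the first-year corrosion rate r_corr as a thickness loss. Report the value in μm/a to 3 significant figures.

copper: temperature factor f = +0.126·(-0.9) = -0.1134
  Pd branch = 0.0053·Pd^0.26·e^(0.059·RH+f) = 0.6253 μm/a
  Sd branch = 0.01025·Sd^0.27·e^(0.036·RH+0.049·T) = 1.007 μm/a
  sum: 0.6253 + 1.007 → r_corr = 1.632 μm/a

r_corr = 1.63 μm/a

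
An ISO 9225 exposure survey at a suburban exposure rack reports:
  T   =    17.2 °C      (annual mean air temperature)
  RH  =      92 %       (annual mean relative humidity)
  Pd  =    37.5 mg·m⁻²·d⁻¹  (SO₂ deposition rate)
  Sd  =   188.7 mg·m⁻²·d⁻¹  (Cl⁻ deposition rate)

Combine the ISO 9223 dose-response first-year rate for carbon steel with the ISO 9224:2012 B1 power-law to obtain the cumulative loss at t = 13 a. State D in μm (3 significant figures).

D(13) = 607 μm

carbon steel: temperature factor f = -0.054·(7.2) = -0.3888
  Pd branch = 1.77·Pd^0.52·e^(0.02·RH+f) = 49.74 μm/a
  Sd branch = 0.102·Sd^0.62·e^(0.033·RH+0.04·T) = 108.9 μm/a
  r_corr = 49.74 + 108.9 = 158.6 μm/a
Power-law: D(13) = r_corr · 13^0.523
  D(13) = 158.6 × 13^0.523 = 158.6 × 3.825 = 606.6 μm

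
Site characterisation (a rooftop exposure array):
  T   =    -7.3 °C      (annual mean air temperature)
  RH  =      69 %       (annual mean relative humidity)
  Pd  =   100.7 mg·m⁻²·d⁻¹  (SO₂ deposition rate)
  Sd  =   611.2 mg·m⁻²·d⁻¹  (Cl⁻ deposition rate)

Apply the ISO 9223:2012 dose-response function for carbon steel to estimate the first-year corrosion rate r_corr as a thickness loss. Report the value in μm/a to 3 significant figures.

r_corr = 45.4 μm/a

carbon steel: T≤10 °C ⇒ hinge +0.150·(-7.3−10) = -2.5950
  sulphur-dioxide contribution → 5.779 μm/a
  chloride contribution → 39.64 μm/a
  total first-year rate 45.42 μm/a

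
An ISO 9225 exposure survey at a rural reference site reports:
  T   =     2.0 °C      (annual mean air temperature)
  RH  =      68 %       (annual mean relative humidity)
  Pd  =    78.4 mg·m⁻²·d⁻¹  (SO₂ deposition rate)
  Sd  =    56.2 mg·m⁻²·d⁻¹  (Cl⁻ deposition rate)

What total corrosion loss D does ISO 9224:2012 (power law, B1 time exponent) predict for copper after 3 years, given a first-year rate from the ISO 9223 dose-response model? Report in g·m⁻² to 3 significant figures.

copper: f(T) = +0.126·(T−10) [T≤10 °C] = -1.0080
  sulphur-dioxide contribution → 0.3322 μm/a
  chloride contribution → 0.388 μm/a
  total first-year rate 0.7202 μm/a
Long-term exponent b (ISO 9224 Table 2, B1) = 0.667
  D(3) = 0.7202 × 3^0.667 = 0.7202 × 2.081 = 1.499 μm
  Mass loss = 1.499 μm × 8.96 g/cm³ = 13.43 g·m⁻²

D(3) = 13.4 g·m⁻²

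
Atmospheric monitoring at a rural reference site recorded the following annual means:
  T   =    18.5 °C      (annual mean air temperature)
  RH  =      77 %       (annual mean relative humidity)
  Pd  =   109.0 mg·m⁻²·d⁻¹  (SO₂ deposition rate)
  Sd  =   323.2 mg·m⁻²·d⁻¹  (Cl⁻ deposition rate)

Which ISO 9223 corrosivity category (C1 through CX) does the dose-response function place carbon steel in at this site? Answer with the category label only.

C5

carbon steel: f(T) = -0.054·(T−10) [T>10 °C] = -0.4590
  sulphur-dioxide contribution → 59.83 μm/a
  chloride contribution → 97.59 μm/a
  total first-year rate 157.4 μm/a
157 μm/a falls in (80, 200] for carbon steel → category C5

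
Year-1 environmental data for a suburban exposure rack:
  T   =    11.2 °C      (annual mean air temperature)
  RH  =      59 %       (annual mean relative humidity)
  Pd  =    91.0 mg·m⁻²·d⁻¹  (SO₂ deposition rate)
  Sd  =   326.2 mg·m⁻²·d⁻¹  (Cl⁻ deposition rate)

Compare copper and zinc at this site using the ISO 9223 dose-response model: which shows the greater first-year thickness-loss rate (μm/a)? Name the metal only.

zinc

copper: f(T) = -0.080·(T−10) [T>10 °C] = -0.0960
  sulphur-dioxide contribution → 0.5055 μm/a
  chloride contribution → 0.7082 μm/a
  ⇒ r_corr(copper) = 1.214 μm/a
zinc: temperature factor f = -0.071·(1.2) = -0.0852
  sulphur-dioxide contribution → 1.301 μm/a
  chloride contribution → 1.969 μm/a
  ⇒ r_corr(zinc) = 3.27 μm/a
Ordering by μm/a: zinc (3.27) > copper (1.21)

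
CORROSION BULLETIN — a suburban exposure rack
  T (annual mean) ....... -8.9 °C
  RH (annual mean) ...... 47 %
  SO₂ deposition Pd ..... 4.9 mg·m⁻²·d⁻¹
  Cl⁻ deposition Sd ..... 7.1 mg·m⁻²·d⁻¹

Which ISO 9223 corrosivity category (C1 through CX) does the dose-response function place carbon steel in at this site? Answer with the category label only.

carbon steel: temperature factor f = +0.150·(-18.9) = -2.8350
  sulphur-dioxide contribution → 0.608 μm/a
  chloride contribution → 1.136 μm/a
  ⇒ r_corr(carbon steel) = 1.744 μm/a
Category bounds: 1.3…25 μm/a bracket r_corr ⇒ C2

C2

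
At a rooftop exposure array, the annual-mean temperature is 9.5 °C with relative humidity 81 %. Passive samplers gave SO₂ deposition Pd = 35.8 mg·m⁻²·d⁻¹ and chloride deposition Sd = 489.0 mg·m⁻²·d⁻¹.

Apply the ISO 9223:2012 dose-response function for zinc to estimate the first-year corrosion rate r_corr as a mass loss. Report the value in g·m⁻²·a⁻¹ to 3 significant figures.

zinc: f(T) = +0.038·(T−10) [T≤10 °C] = -0.0190
  sulphur-dioxide contribution → 2.536 μm/a
  chloride contribution → 2.559 μm/a
  ⇒ r_corr(zinc) = 5.095 μm/a
Convert to mass loss: 5.095 μm/a × 7.14 g/cm³ = 36.38 g·m⁻²·a⁻¹

r_corr = 36.4 g·m⁻²·a⁻¹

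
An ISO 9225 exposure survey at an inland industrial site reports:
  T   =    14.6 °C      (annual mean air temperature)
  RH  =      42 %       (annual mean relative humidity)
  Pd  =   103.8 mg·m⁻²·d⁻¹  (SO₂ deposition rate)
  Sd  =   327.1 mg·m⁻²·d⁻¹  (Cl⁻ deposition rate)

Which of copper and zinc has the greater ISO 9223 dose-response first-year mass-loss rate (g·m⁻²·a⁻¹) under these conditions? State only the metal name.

copper: f(T) = -0.080·(T−10) [T>10 °C] = -0.3680
  SO₂ term: 0.0053·103.8^0.26·exp(0.059·42-0.3680) = 0.1462
  Cl⁻ term: 0.01025·327.1^0.27·exp(0.036·42+0.049·14.6) = 0.454
  sum: 0.1462 + 0.454 → r_corr = 0.6001 μm/a
  mass loss = 0.6001 μm/a × 8.96 g/cm³ = 5.377 g·m⁻²·a⁻¹
zinc: f(T) = -0.071·(T−10) [T>10 °C] = -0.3266
  SO₂ term: 0.0129·103.8^0.44·exp(0.046·42-0.3266) = 0.4954
  Cl⁻ term: 0.0175·327.1^0.57·exp(0.008·42+0.085·14.6) = 2.298
  sum: 0.4954 + 2.298 → r_corr = 2.793 μm/a
  mass loss = 2.793 μm/a × 7.14 g/cm³ = 19.94 g·m⁻²·a⁻¹
Ordering by g·m⁻²·a⁻¹: zinc (19.9) > copper (5.38)

zinc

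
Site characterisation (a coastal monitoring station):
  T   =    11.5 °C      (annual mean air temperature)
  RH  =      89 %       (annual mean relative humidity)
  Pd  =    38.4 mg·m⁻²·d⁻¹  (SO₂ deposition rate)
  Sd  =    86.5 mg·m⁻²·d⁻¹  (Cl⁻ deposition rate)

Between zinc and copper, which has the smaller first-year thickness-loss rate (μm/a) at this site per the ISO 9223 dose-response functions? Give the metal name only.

zinc: f(T) = -0.071·(T−10) [T>10 °C] = -0.1065
  SO₂ term: 0.0129·38.4^0.44·exp(0.046·89-0.1065) = 3.463
  Cl⁻ term: 0.0175·86.5^0.57·exp(0.008·89+0.085·11.5) = 1.205
  r_corr = 3.463 + 1.205 = 4.668 μm/a
copper: temperature factor f = -0.080·(1.5) = -0.1200
  Pd branch = 0.0053·Pd^0.26·e^(0.059·RH+f) = 2.315 μm/a
  Cl⁻ term: 0.01025·86.5^0.27·exp(0.036·89+0.049·11.5) = 1.479
  sum: 2.315 + 1.479 → r_corr = 3.794 μm/a
Ordering by μm/a: zinc (4.67) > copper (3.79)

copper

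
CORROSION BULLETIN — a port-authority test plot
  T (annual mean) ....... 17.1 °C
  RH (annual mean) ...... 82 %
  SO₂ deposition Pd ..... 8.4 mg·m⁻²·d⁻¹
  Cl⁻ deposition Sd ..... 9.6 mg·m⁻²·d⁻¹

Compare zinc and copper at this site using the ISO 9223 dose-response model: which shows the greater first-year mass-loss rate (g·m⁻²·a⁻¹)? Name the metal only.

zinc: f(T) = -0.071·(T−10) [T>10 °C] = -0.5041
  sulphur-dioxide contribution → 0.864 μm/a
  chloride contribution → 0.5237 μm/a
  total first-year rate 1.388 μm/a
  mass loss = 1.388 μm/a × 7.14 g/cm³ = 9.908 g·m⁻²·a⁻¹
copper: temperature factor f = -0.080·(7.1) = -0.5680
  sulphur-dioxide contribution → 0.6592 μm/a
  chloride contribution → 0.8354 μm/a
  ⇒ r_corr(copper) = 1.495 μm/a
  mass loss = 1.495 μm/a × 8.96 g/cm³ = 13.39 g·m⁻²·a⁻¹
Ordering by g·m⁻²·a⁻¹: copper (13.4) > zinc (9.91)

copper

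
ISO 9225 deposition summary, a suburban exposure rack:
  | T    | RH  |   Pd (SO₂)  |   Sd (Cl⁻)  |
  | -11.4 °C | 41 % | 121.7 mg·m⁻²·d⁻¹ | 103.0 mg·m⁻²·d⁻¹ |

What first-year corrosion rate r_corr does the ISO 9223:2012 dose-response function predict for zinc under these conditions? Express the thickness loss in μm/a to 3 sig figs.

zinc: f(T) = +0.038·(T−10) [T≤10 °C] = -0.8132
  Pd branch = 0.0129·Pd^0.44·e^(0.046·RH+f) = 0.3119 μm/a
  Cl⁻ term: 0.0175·103.0^0.57·exp(0.008·41+0.085·-11.4) = 0.1294
  r_corr = 0.3119 + 0.1294 = 0.4413 μm/a

r_corr = 0.441 μm/a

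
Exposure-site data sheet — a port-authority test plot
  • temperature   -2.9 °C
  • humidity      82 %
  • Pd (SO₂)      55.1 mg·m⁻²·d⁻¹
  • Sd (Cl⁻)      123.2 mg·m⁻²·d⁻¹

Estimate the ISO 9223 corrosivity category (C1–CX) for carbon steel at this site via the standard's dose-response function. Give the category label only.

C3

carbon steel: f(T) = +0.150·(T−10) [T≤10 °C] = -1.9350
  SO₂ term: 1.77·55.1^0.52·exp(0.02·82-1.9350) = 10.6
  Sd branch = 0.102·Sd^0.62·e^(0.033·RH+0.04·T) = 26.89 μm/a
  sum: 10.6 + 26.89 → r_corr = 37.49 μm/a
ISO 9223 Table 2 (carbon steel): 25 < 37.5 ≤ 50 μm/a ⇒ C3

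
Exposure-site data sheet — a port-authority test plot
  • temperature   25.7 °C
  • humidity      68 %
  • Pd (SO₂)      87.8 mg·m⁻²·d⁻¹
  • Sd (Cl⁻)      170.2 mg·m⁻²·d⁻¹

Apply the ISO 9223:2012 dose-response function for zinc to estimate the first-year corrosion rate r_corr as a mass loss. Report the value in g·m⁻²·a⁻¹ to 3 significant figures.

r_corr = 40.7 g·m⁻²·a⁻¹

zinc: f(T) = -0.071·(T−10) [T>10 °C] = -1.1147
  Pd branch = 0.0129·Pd^0.44·e^(0.046·RH+f) = 0.692 μm/a
  Sd branch = 0.0175·Sd^0.57·e^(0.008·RH+0.085·T) = 5.008 μm/a
  sum: 0.692 + 5.008 → r_corr = 5.7 μm/a
Convert to mass loss: 5.7 μm/a × 7.14 g/cm³ = 40.7 g·m⁻²·a⁻¹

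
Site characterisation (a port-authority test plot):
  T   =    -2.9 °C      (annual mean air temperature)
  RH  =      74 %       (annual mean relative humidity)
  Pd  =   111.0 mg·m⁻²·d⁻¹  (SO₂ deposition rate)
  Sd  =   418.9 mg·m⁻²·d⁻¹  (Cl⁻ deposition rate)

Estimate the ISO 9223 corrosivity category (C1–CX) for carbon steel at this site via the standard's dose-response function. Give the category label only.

carbon steel: f(T) = +0.150·(T−10) [T≤10 °C] = -1.9350
  SO₂ term: 1.77·111.0^0.52·exp(0.02·74-1.9350) = 13
  Cl⁻ term: 0.102·418.9^0.62·exp(0.033·74+0.04·-2.9) = 44.1
  sum: 13 + 44.1 → r_corr = 57.1 μm/a
Category bounds: 50…80 μm/a bracket r_corr ⇒ C4

C4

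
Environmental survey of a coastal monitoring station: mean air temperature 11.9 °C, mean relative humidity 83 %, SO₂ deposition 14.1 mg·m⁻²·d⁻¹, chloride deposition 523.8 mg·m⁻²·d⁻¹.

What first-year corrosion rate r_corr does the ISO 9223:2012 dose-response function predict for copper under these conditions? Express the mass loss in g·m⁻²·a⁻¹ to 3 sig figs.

copper: T>10 °C ⇒ hinge -0.080·(11.9−10) = -0.1520
  SO₂ term: 0.0053·14.1^0.26·exp(0.059·83-0.1520) = 1.213
  Cl⁻ term: 0.01025·523.8^0.27·exp(0.036·83+0.049·11.9) = 1.976
  sum: 1.213 + 1.976 → r_corr = 3.189 μm/a
Convert to mass loss: 3.189 μm/a × 8.96 g/cm³ = 28.57 g·m⁻²·a⁻¹

r_corr = 28.6 g·m⁻²·a⁻¹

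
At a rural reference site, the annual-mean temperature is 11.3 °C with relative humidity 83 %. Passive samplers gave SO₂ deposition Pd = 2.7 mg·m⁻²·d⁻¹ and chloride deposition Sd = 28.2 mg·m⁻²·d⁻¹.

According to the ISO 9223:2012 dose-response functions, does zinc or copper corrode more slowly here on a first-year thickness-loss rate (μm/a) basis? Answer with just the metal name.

zinc: T>10 °C ⇒ hinge -0.071·(11.3−10) = -0.0923
  sulphur-dioxide contribution → 0.8288 μm/a
  chloride contribution → 0.5959 μm/a
  total first-year rate 1.425 μm/a
copper: temperature factor f = -0.080·(1.3) = -0.1040
  sulphur-dioxide contribution → 0.8279 μm/a
  chloride contribution → 0.8718 μm/a
  total first-year rate 1.7 μm/a
Ordering by μm/a: copper (1.7) > zinc (1.42)

zinc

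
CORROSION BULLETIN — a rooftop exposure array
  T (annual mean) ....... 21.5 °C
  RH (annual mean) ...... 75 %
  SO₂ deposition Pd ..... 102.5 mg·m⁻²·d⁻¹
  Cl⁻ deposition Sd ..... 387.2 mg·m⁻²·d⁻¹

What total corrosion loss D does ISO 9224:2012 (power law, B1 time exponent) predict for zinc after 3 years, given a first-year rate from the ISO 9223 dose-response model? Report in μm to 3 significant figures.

D(3) = 17.8 μm

zinc: T>10 °C ⇒ hinge -0.071·(21.5−10) = -0.8165
  Pd branch = 0.0129·Pd^0.44·e^(0.046·RH+f) = 1.377 μm/a
  Sd branch = 0.0175·Sd^0.57·e^(0.008·RH+0.085·T) = 5.921 μm/a
  r_corr = 1.377 + 5.921 = 7.298 μm/a
Power-law: D(3) = r_corr · 3^0.813
  D(3) = 7.298 × 3^0.813 = 7.298 × 2.443 = 17.83 μm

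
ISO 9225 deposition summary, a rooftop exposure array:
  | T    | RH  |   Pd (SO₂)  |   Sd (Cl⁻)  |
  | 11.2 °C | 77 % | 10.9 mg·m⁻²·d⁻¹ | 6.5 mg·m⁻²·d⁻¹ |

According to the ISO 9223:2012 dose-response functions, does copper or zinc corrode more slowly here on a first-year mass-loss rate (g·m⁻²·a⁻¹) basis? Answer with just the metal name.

zinc

copper: temperature factor f = -0.080·(1.2) = -0.0960
  Pd branch = 0.0053·Pd^0.26·e^(0.059·RH+f) = 0.842 μm/a
  Sd branch = 0.01025·Sd^0.27·e^(0.036·RH+0.049·T) = 0.4703 μm/a
  sum: 0.842 + 0.4703 → r_corr = 1.312 μm/a
  mass loss = 1.312 μm/a × 8.96 g/cm³ = 11.76 g·m⁻²·a⁻¹
zinc: f(T) = -0.071·(T−10) [T>10 °C] = -0.0852
  Pd branch = 0.0129·Pd^0.44·e^(0.046·RH+f) = 1.17 μm/a
  Sd branch = 0.0175·Sd^0.57·e^(0.008·RH+0.085·T) = 0.244 μm/a
  r_corr = 1.17 + 0.244 = 1.414 μm/a
  mass loss = 1.414 μm/a × 7.14 g/cm³ = 10.1 g·m⁻²·a⁻¹
Ordering by g·m⁻²·a⁻¹: copper (11.8) > zinc (10.1)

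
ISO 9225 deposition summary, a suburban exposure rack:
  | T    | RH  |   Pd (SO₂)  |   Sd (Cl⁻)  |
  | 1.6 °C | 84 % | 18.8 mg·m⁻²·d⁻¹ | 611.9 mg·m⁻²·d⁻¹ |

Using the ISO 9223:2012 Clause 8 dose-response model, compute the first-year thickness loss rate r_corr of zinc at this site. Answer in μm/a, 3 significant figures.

zinc: T≤10 °C ⇒ hinge +0.038·(1.6−10) = -0.3192
  SO₂ term: 0.0129·18.8^0.44·exp(0.046·84-0.3192) = 1.624
  Sd branch = 0.0175·Sd^0.57·e^(0.008·RH+0.085·T) = 1.522 μm/a
  sum: 1.624 + 1.522 → r_corr = 3.146 μm/a

r_corr = 3.15 μm/a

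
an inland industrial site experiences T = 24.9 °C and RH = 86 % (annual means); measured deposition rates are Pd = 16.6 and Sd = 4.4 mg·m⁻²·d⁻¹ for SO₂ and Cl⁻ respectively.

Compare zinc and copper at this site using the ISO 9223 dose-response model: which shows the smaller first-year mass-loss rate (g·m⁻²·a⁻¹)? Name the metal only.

zinc: temperature factor f = -0.071·(14.9) = -1.0579
  Pd branch = 0.0129·Pd^0.44·e^(0.046·RH+f) = 0.8055 μm/a
  Cl⁻ term: 0.0175·4.4^0.57·exp(0.008·86+0.085·24.9) = 0.6726
  sum: 0.8055 + 0.6726 → r_corr = 1.478 μm/a
  mass loss = 1.478 μm/a × 7.14 g/cm³ = 10.55 g·m⁻²·a⁻¹
copper: f(T) = -0.080·(T−10) [T>10 °C] = -1.1920
  Pd branch = 0.0053·Pd^0.26·e^(0.059·RH+f) = 0.5339 μm/a
  Sd branch = 0.01025·Sd^0.27·e^(0.036·RH+0.049·T) = 1.145 μm/a
  sum: 0.5339 + 1.145 → r_corr = 1.679 μm/a
  mass loss = 1.679 μm/a × 8.96 g/cm³ = 15.05 g·m⁻²·a⁻¹
Ordering by g·m⁻²·a⁻¹: copper (15) > zinc (10.6)

zinc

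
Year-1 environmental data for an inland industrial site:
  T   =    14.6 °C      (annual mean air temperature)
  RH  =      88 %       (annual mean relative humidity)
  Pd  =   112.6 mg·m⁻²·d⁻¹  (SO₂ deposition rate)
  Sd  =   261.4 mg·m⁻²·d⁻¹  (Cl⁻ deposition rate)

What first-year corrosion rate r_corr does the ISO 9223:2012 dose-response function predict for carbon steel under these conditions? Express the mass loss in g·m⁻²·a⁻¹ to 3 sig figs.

carbon steel: f(T) = -0.054·(T−10) [T>10 °C] = -0.2484
  sulphur-dioxide contribution → 93.6 μm/a
  chloride contribution → 105.2 μm/a
  ⇒ r_corr(carbon steel) = 198.8 μm/a
Convert to mass loss: 198.8 μm/a × 7.85 g/cm³ = 1561 g·m⁻²·a⁻¹

r_corr = 1.56e+03 g·m⁻²·a⁻¹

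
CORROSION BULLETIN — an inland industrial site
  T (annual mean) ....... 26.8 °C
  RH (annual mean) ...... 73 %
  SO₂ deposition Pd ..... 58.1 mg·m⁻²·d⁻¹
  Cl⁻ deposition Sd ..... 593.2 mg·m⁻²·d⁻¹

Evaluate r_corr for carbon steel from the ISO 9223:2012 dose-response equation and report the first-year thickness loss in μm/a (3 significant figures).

carbon steel: f(T) = -0.054·(T−10) [T>10 °C] = -0.9072
  sulphur-dioxide contribution → 25.43 μm/a
  chloride contribution → 173.7 μm/a
  total first-year rate 199.1 μm/a

r_corr = 199 μm/a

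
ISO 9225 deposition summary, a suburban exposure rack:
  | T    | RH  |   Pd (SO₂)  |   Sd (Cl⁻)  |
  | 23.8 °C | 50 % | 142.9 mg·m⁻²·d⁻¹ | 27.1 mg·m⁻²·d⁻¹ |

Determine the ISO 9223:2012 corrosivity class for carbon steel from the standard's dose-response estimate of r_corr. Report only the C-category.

carbon steel: f(T) = -0.054·(T−10) [T>10 °C] = -0.7452
  sulphur-dioxide contribution → 30.15 μm/a
  chloride contribution → 10.64 μm/a
  ⇒ r_corr(carbon steel) = 40.79 μm/a
Category bounds: 25…50 μm/a bracket r_corr ⇒ C3

C3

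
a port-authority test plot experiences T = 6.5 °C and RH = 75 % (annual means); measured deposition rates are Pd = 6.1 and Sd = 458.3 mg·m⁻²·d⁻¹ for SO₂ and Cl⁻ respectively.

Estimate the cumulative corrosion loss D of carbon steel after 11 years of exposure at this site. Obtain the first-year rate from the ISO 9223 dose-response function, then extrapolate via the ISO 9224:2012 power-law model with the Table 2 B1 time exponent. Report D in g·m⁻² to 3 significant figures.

D(11) = 2.26e+03 g·m⁻²

carbon steel: temperature factor f = +0.150·(-3.5) = -0.5250
  Pd branch = 1.77·Pd^0.52·e^(0.02·RH+f) = 12.02 μm/a
  Cl⁻ term: 0.102·458.3^0.62·exp(0.033·75+0.04·6.5) = 70.2
  sum: 12.02 + 70.2 → r_corr = 82.21 μm/a
Power-law: D(11) = r_corr · 11^0.523
  D(11) = 82.21 × 11^0.523 = 82.21 × 3.505 = 288.1 μm
  Mass loss = 288.1 μm × 7.85 g/cm³ = 2262 g·m⁻²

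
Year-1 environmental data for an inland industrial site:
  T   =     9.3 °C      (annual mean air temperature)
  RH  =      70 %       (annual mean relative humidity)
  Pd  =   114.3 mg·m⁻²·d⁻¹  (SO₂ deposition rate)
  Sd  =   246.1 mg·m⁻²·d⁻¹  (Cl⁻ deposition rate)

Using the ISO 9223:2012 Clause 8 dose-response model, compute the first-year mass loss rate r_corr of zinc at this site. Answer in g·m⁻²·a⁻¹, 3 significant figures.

r_corr = 29.2 g·m⁻²·a⁻¹

zinc: T≤10 °C ⇒ hinge +0.038·(9.3−10) = -0.0266
  sulphur-dioxide contribution → 2.529 μm/a
  chloride contribution → 1.558 μm/a
  ⇒ r_corr(zinc) = 4.087 μm/a
Convert to mass loss: 4.087 μm/a × 7.14 g/cm³ = 29.18 g·m⁻²·a⁻¹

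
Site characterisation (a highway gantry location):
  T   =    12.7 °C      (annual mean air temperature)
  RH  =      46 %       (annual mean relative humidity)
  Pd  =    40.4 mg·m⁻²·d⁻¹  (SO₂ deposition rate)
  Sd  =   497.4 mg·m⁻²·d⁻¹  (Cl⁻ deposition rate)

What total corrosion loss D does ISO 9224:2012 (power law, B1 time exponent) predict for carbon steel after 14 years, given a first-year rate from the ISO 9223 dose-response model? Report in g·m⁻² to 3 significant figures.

D(14) = 1.95e+03 g·m⁻²

carbon steel: f(T) = -0.054·(T−10) [T>10 °C] = -0.1458
  Pd branch = 1.77·Pd^0.52·e^(0.02·RH+f) = 26.27 μm/a
  Sd branch = 0.102·Sd^0.62·e^(0.033·RH+0.04·T) = 36.34 μm/a
  r_corr = 26.27 + 36.34 = 62.62 μm/a
ISO 9224: D(t) = r_corr · t^b with b = 0.523 (carbon steel, B1)
  D(14) = 62.62 × 14^0.523 = 62.62 × 3.976 = 249 μm
  Mass loss = 249 μm × 7.85 g/cm³ = 1954 g·m⁻²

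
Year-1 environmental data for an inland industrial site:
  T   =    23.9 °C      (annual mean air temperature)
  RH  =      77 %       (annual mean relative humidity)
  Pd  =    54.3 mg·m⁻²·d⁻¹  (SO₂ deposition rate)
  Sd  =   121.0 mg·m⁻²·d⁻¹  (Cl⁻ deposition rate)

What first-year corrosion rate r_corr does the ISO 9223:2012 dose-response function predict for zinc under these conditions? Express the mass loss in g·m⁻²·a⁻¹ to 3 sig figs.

zinc: f(T) = -0.071·(T−10) [T>10 °C] = -0.9869
  Pd branch = 0.0129·Pd^0.44·e^(0.046·RH+f) = 0.9629 μm/a
  Sd branch = 0.0175·Sd^0.57·e^(0.008·RH+0.085·T) = 3.802 μm/a
  r_corr = 0.9629 + 3.802 = 4.765 μm/a
Convert to mass loss: 4.765 μm/a × 7.14 g/cm³ = 34.02 g·m⁻²·a⁻¹

r_corr = 34.0 g·m⁻²·a⁻¹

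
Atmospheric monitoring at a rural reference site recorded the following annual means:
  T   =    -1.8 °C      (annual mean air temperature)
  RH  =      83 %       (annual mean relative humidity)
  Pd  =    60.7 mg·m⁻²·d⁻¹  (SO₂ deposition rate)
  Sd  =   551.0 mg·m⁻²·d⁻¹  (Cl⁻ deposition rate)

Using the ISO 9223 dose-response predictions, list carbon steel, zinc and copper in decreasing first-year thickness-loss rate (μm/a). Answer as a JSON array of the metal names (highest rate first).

carbon steel: f(T) = +0.150·(T−10) [T≤10 °C] = -1.7700
  sulphur-dioxide contribution → 13.41 μm/a
  chloride contribution → 73.52 μm/a
  total first-year rate 86.93 μm/a
zinc: f(T) = +0.038·(T−10) [T≤10 °C] = -0.4484
  sulphur-dioxide contribution → 2.283 μm/a
  chloride contribution → 1.065 μm/a
  total first-year rate 3.349 μm/a
copper: T≤10 °C ⇒ hinge +0.126·(-1.8−10) = -1.4868
  sulphur-dioxide contribution → 0.4666 μm/a
  chloride contribution → 1.024 μm/a
  total first-year rate 1.49 μm/a
Ordering by μm/a: carbon steel (86.9) > zinc (3.35) > copper (1.49)

["carbon steel", "zinc", "copper"]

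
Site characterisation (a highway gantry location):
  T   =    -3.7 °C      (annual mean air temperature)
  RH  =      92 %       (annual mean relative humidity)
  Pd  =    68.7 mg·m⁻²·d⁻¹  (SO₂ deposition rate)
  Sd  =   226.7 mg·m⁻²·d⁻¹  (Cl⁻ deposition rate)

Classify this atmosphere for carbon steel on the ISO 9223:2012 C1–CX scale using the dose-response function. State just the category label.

carbon steel: f(T) = +0.150·(T−10) [T≤10 °C] = -2.0550
  SO₂ term: 1.77·68.7^0.52·exp(0.02·92-2.0550) = 12.88
  Cl⁻ term: 0.102·226.7^0.62·exp(0.033·92+0.04·-3.7) = 52.87
  sum: 12.88 + 52.87 → r_corr = 65.75 μm/a
65.7 μm/a falls in (50, 80] for carbon steel → category C4

C4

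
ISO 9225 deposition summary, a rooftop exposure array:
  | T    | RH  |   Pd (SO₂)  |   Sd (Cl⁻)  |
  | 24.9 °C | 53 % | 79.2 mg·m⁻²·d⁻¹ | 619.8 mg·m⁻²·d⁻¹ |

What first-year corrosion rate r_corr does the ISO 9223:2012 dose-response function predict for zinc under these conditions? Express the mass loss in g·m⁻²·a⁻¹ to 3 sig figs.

zinc: f(T) = -0.071·(T−10) [T>10 °C] = -1.0579
  sulphur-dioxide contribution → 0.3511 μm/a
  chloride contribution → 8.669 μm/a
  total first-year rate 9.02 μm/a
Convert to mass loss: 9.02 μm/a × 7.14 g/cm³ = 64.4 g·m⁻²·a⁻¹

r_corr = 64.4 g·m⁻²·a⁻¹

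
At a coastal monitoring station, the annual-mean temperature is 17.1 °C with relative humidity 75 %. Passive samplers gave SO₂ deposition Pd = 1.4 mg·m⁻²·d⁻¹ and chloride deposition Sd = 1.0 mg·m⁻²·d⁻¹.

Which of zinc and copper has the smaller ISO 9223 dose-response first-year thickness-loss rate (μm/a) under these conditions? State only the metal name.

zinc: f(T) = -0.071·(T−10) [T>10 °C] = -0.5041
  sulphur-dioxide contribution → 0.2846 μm/a
  chloride contribution → 0.1364 μm/a
  total first-year rate 0.421 μm/a
copper: temperature factor f = -0.080·(7.1) = -0.5680
  sulphur-dioxide contribution → 0.2737 μm/a
  chloride contribution → 0.3525 μm/a
  total first-year rate 0.6263 μm/a
Ordering by μm/a: copper (0.626) > zinc (0.421)

zinc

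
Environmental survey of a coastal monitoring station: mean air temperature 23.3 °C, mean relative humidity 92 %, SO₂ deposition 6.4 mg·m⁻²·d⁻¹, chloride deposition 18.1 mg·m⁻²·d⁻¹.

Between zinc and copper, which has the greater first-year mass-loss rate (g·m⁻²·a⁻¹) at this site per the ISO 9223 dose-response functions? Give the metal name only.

copper

zinc: f(T) = -0.071·(T−10) [T>10 °C] = -0.9443
  Pd branch = 0.0129·Pd^0.44·e^(0.046·RH+f) = 0.7819 μm/a
  Sd branch = 0.0175·Sd^0.57·e^(0.008·RH+0.085·T) = 1.379 μm/a
  sum: 0.7819 + 1.379 → r_corr = 2.161 μm/a
  mass loss = 2.161 μm/a × 7.14 g/cm³ = 15.43 g·m⁻²·a⁻¹
copper: temperature factor f = -0.080·(13.3) = -1.0640
  SO₂ term: 0.0053·6.4^0.26·exp(0.059·92-1.0640) = 0.6748
  Cl⁻ term: 0.01025·18.1^0.27·exp(0.036·92+0.049·23.3) = 1.925
  sum: 0.6748 + 1.925 → r_corr = 2.6 μm/a
  mass loss = 2.6 μm/a × 8.96 g/cm³ = 23.3 g·m⁻²·a⁻¹
Ordering by g·m⁻²·a⁻¹: copper (23.3) > zinc (15.4)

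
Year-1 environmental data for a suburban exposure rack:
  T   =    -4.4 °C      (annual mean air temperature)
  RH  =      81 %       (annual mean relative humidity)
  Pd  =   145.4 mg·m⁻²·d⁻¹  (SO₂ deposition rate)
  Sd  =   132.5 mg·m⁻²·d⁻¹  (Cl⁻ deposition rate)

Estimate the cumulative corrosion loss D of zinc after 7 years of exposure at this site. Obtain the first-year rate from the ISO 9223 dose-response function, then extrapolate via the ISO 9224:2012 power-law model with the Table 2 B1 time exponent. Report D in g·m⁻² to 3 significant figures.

zinc: f(T) = +0.038·(T−10) [T≤10 °C] = -0.5472
  sulphur-dioxide contribution → 2.771 μm/a
  chloride contribution → 0.373 μm/a
  ⇒ r_corr(zinc) = 3.144 μm/a
ISO 9224: D(t) = r_corr · t^b with b = 0.813 (zinc, B1)
  D(7) = 3.144 × 7^0.813 = 3.144 × 4.865 = 15.3 μm
  Mass loss = 15.3 μm × 7.14 g/cm³ = 109.2 g·m⁻²

D(7) = 109 g·m⁻²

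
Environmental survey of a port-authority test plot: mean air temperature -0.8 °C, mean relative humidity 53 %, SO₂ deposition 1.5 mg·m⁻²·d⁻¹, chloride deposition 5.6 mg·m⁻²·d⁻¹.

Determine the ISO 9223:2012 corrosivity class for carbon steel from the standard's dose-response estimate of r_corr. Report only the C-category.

carbon steel: f(T) = +0.150·(T−10) [T≤10 °C] = -1.6200
  sulphur-dioxide contribution → 1.248 μm/a
  chloride contribution → 1.653 μm/a
  ⇒ r_corr(carbon steel) = 2.901 μm/a
2.9 μm/a falls in (1.3, 25] for carbon steel → category C2

C2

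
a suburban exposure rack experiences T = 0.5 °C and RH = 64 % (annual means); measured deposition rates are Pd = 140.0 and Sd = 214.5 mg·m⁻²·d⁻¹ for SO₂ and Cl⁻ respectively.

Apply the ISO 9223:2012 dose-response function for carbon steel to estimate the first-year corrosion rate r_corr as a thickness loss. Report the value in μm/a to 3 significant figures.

r_corr = 44.0 μm/a

carbon steel: T≤10 °C ⇒ hinge +0.150·(0.5−10) = -1.4250
  SO₂ term: 1.77·140.0^0.52·exp(0.02·64-1.4250) = 20
  Cl⁻ term: 0.102·214.5^0.62·exp(0.033·64+0.04·0.5) = 23.99
  sum: 20 + 23.99 → r_corr = 43.99 μm/a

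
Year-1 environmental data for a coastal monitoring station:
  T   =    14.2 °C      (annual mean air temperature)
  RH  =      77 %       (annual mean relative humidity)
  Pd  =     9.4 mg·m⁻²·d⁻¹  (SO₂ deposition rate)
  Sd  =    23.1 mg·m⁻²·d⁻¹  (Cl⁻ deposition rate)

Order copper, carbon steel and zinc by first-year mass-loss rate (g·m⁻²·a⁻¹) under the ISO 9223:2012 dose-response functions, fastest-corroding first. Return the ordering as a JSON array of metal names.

copper: T>10 °C ⇒ hinge -0.080·(14.2−10) = -0.3360
  SO₂ term: 0.0053·9.4^0.26·exp(0.059·77-0.3360) = 0.6373
  Sd branch = 0.01025·Sd^0.27·e^(0.036·RH+0.049·T) = 0.7673 μm/a
  sum: 0.6373 + 0.7673 → r_corr = 1.405 μm/a
  mass loss = 1.405 μm/a × 8.96 g/cm³ = 12.59 g·m⁻²·a⁻¹
carbon steel: temperature factor f = -0.054·(4.2) = -0.2268
  Pd branch = 1.77·Pd^0.52·e^(0.02·RH+f) = 21.1 μm/a
  Cl⁻ term: 0.102·23.1^0.62·exp(0.033·77+0.04·14.2) = 16.01
  sum: 21.1 + 16.01 → r_corr = 37.11 μm/a
  mass loss = 37.11 μm/a × 7.85 g/cm³ = 291.3 g·m⁻²·a⁻¹
zinc: f(T) = -0.071·(T−10) [T>10 °C] = -0.2982
  SO₂ term: 0.0129·9.4^0.44·exp(0.046·77-0.2982) = 0.8862
  Cl⁻ term: 0.0175·23.1^0.57·exp(0.008·77+0.085·14.2) = 0.6487
  sum: 0.8862 + 0.6487 → r_corr = 1.535 μm/a
  mass loss = 1.535 μm/a × 7.14 g/cm³ = 10.96 g·m⁻²·a⁻¹
Ordering by g·m⁻²·a⁻¹: carbon steel (291) > copper (12.6) > zinc (11)

["carbon steel", "copper", "zinc"]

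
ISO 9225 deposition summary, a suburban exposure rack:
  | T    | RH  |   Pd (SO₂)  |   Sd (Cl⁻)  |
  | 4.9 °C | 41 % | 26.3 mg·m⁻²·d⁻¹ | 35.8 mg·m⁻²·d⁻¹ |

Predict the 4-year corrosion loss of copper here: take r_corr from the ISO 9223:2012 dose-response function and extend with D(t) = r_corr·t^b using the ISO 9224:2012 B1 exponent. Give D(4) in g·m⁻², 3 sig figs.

copper: temperature factor f = +0.126·(-5.1) = -0.6426
  sulphur-dioxide contribution → 0.07327 μm/a
  chloride contribution → 0.1498 μm/a
  total first-year rate 0.2231 μm/a
Long-term exponent b (ISO 9224 Table 2, B1) = 0.667
  D(4) = 0.2231 × 4^0.667 = 0.2231 × 2.521 = 0.5624 μm
  Mass loss = 0.5624 μm × 8.96 g/cm³ = 5.039 g·m⁻²

D(4) = 5.04 g·m⁻²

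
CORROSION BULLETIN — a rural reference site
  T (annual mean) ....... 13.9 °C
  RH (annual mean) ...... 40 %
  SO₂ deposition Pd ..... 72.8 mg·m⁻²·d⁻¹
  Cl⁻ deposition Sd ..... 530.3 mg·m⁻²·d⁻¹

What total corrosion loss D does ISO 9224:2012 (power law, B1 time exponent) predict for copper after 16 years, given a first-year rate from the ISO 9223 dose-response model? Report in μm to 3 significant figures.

D(16) = 3.75 μm

copper: T>10 °C ⇒ hinge -0.080·(13.9−10) = -0.3120
  sulphur-dioxide contribution → 0.1253 μm/a
  chloride contribution → 0.4651 μm/a
  total first-year rate 0.5904 μm/a
ISO 9224: D(t) = r_corr · t^b with b = 0.667 (copper, B1)
  D(16) = 0.5904 × 16^0.667 = 0.5904 × 6.355 = 3.752 μm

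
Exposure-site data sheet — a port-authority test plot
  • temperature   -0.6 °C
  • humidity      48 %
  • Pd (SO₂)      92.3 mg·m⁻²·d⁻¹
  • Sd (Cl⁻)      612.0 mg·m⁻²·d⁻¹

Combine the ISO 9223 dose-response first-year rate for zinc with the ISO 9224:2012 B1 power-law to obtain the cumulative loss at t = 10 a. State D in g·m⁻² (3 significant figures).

D(10) = 70.6 g·m⁻²

zinc: temperature factor f = +0.038·(-10.6) = -0.4028
  Pd branch = 0.0129·Pd^0.44·e^(0.046·RH+f) = 0.5745 μm/a
  Sd branch = 0.0175·Sd^0.57·e^(0.008·RH+0.085·T) = 0.9465 μm/a
  sum: 0.5745 + 0.9465 → r_corr = 1.521 μm/a
Power-law: D(10) = r_corr · 10^0.813
  D(10) = 1.521 × 10^0.813 = 1.521 × 6.501 = 9.888 μm
  Mass loss = 9.888 μm × 7.14 g/cm³ = 70.6 g·m⁻²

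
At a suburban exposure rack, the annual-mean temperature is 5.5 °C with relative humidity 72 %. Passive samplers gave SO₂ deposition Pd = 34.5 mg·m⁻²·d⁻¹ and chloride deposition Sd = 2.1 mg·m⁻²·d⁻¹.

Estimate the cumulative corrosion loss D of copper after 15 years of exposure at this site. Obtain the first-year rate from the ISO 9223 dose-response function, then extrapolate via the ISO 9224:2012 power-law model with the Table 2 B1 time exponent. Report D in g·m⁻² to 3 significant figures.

D(15) = 40.8 g·m⁻²

copper: T≤10 °C ⇒ hinge +0.126·(5.5−10) = -0.5670
  Pd branch = 0.0053·Pd^0.26·e^(0.059·RH+f) = 0.5281 μm/a
  Sd branch = 0.01025·Sd^0.27·e^(0.036·RH+0.049·T) = 0.219 μm/a
  r_corr = 0.5281 + 0.219 = 0.7471 μm/a
Power-law: D(15) = r_corr · 15^0.667
  D(15) = 0.7471 × 15^0.667 = 0.7471 × 6.088 = 4.548 μm
  Mass loss = 4.548 μm × 8.96 g/cm³ = 40.75 g·m⁻²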